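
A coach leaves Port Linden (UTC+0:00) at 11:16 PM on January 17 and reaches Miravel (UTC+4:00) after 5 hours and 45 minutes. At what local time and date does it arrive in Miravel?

9:01 AM on January 18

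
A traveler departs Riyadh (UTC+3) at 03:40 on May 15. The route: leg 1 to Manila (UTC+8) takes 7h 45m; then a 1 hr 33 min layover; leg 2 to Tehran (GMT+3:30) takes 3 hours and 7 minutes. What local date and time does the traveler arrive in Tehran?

16:35 on May 15

Convert departure to UTC: 03:40 − 3:00 = 00:40 UTC on May 15.
Add 7 hours 45 minutes leg 1 → 08:25 UTC.
Add 1 hour and 33 minutes layover in Manila → 09:58 UTC.
Add 3 hours 7 minutes leg 2 → 13:05 UTC.
Tehran is UTC+3:30, so local arrival = 13:05 + 3:30 = 16:35 on May 15.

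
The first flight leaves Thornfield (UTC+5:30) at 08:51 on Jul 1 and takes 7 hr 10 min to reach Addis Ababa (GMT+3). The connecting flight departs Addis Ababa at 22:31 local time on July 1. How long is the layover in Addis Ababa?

Convert departure to UTC: 08:51 − 5:30 = 03:21 UTC on Jul 1.
Add 7 hours 10 minutes flight time → 10:31 UTC.
Addis Ababa is UTC+3:00, so local arrival = 10:31 + 3:00 = 13:31 on Jul 1.
Layover = 22:31 − 13:31 = 9 hours.

9 hours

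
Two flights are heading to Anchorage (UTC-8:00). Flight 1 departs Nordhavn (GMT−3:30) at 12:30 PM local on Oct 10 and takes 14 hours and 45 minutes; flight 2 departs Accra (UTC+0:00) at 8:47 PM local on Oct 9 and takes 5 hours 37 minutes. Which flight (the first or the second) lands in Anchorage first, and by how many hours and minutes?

Flight 1 in UTC: 12:30 PM + 3:30 = 4:00 PM on Oct 10.
+14 hours 45 minutes → arrive 6:45 AM UTC on Oct 11.
Flight 2 departs at 8:47 PM UTC (Oct 9).
+5 hours and 37 minutes → arrive 2:24 AM UTC on Oct 10.
Flight 2 lands earlier by 28 hours 21 minutes.

the second, by 28 hours 21 minutes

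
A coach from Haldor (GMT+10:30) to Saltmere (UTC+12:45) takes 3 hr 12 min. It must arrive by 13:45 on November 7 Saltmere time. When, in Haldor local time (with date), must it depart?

08:18 on November 7

Target arrival in UTC: 13:45 − 12:45 = 01:00 on Nov 7.
Subtract 3 hours 12 minutes → departure 21:48 UTC on Nov 6.
Haldor is UTC+10:30: 21:48 + 10:30 = 08:18 on Nov 7.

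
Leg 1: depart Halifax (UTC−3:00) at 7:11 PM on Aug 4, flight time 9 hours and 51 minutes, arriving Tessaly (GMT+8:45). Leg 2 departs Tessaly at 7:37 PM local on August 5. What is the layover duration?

2 hours 50 minutes

Convert departure to UTC: 7:11 PM + 3:00 = 10:11 PM UTC on Aug 4.
Add 9 hours and 51 minutes flight time → 8:02 AM UTC (Aug 5).
Tessaly is UTC+8:45, so local arrival = 8:02 AM + 8:45 = 4:47 PM on Aug 5.
Layover = 7:37 PM − 4:47 PM = 2 hours 50 minutes.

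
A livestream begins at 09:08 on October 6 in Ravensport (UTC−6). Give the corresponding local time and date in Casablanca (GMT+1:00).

In UTC: 09:08 + 6:00 = 15:08 on Oct 6.
Casablanca is UTC+1:00: 15:08 + 1:00 = 16:08 on Oct 6.

16:08 on October 6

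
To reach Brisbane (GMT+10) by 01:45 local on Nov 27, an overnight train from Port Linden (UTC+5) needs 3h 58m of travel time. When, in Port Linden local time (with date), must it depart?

16:47 on Nov 26

Target arrival in UTC: 01:45 − 10:00 = 15:45 on Nov 26.
Subtract 3 hours and 58 minutes → departure 11:47 UTC on Nov 26.
Port Linden is UTC+5:00: 11:47 + 5:00 = 16:47 on Nov 26.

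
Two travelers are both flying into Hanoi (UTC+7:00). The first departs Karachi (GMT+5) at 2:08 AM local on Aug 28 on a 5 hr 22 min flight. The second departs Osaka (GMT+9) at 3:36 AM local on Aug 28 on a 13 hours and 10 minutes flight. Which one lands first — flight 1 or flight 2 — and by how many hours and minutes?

Flight 1 in UTC: 2:08 AM − 5:00 = 9:08 PM on Aug 27.
+5 hours and 22 minutes → arrive 2:30 AM UTC on Aug 28.
Flight 2 in UTC: 3:36 AM − 9:00 = 6:36 PM on Aug 27.
+13 hours 10 minutes → arrive 7:46 AM UTC on Aug 28.
Flight 1 lands earlier by 5 hours 16 minutes.

the first, by 5 hours 16 minutes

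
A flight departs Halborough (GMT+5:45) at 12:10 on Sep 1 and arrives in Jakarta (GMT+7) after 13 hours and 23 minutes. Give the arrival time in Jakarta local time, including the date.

Convert departure to UTC: 12:10 − 5:45 = 06:25 UTC on Sep 1.
Add 13 hours and 23 minutes travel time → 19:48 UTC.
Jakarta is UTC+7:00, so local arrival = 19:48 + 7:00 = 02:48 on Sep 2.

02:48 on Sep 2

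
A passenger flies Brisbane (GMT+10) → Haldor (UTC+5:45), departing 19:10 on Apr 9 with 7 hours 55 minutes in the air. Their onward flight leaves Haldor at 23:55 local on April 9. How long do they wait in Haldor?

Convert departure to UTC: 19:10 − 10:00 = 09:10 UTC on Apr 9.
Add 7 hours and 55 minutes flight time → 17:05 UTC.
Haldor is UTC+5:45, so local arrival = 17:05 + 5:45 = 22:50 on Apr 9.
Layover = 23:55 − 22:50 = 1 hour 5 minutes.

1 hour 5 minutes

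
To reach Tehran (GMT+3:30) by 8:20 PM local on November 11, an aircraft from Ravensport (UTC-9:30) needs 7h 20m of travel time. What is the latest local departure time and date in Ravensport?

Target arrival in UTC: 8:20 PM − 3:30 = 4:50 PM on Nov 11.
Subtract 7 hours 20 minutes → departure 9:30 AM UTC on Nov 11.
Ravensport is UTC−9:30: 9:30 AM − 9:30 = 12:00 AM on Nov 11.

12:00 AM on November 11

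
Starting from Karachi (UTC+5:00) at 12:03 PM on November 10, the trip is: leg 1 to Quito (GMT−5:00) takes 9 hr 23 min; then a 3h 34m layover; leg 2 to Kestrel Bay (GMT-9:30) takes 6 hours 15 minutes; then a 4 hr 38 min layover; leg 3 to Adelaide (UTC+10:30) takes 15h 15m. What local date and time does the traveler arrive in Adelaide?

Convert departure to UTC: 12:03 PM − 5:00 = 7:03 AM UTC on Nov 10.
Add 9 hours and 23 minutes leg 1 → 4:26 PM UTC.
Add 3 hours 34 minutes layover in Quito → 8:00 PM UTC.
Add 6 hours and 15 minutes leg 2 → 2:15 AM UTC (Nov 11).
Add 4 hours and 38 minutes layover in Kestrel Bay → 6:53 AM UTC.
Add 15 hours and 15 minutes leg 3 → 10:08 PM UTC.
Adelaide is UTC+10:30, so local arrival = 10:08 PM + 10:30 = 8:38 AM on Nov 12.

8:38 AM on Nov 12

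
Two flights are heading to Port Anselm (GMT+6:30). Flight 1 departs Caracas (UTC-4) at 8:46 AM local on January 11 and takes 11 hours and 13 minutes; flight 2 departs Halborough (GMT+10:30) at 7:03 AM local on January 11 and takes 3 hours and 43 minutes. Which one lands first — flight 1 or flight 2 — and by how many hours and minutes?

the second, by 23 hours 43 minutes

Flight 1 in UTC: 8:46 AM + 4:00 = 12:46 PM on Jan 11.
+11 hours 13 minutes → arrive 11:59 PM UTC on Jan 11.
Flight 2 in UTC: 7:03 AM − 10:30 = 8:33 PM on Jan 10.
+3 hours and 43 minutes → arrive 12:16 AM UTC on Jan 11.
Flight 2 lands earlier by 23 hours 43 minutes.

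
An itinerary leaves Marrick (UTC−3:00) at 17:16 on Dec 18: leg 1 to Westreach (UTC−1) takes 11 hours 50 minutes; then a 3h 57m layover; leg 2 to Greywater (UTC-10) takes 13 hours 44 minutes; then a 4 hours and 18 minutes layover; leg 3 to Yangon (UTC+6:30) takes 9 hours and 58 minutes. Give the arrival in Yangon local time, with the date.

22:33 on Dec 20

Convert departure to UTC: 17:16 + 3:00 = 20:16 UTC on Dec 18.
Add 11 hours and 50 minutes leg 1 → 08:06 UTC (Dec 19).
Add 3 hours and 57 minutes layover in Westreach → 12:03 UTC.
Add 13 hours and 44 minutes leg 2 → 01:47 UTC (Dec 20).
Add 4 hours and 18 minutes layover in Greywater → 06:05 UTC.
Add 9 hours and 58 minutes leg 3 → 16:03 UTC.
Yangon is UTC+6:30, so local arrival = 16:03 + 6:30 = 22:33 on Dec 20.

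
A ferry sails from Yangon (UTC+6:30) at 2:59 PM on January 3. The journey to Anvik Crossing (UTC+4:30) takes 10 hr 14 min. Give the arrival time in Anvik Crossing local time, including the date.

11:13 PM on January 3

Anvik Crossing is 2:00 behind Yangon.
After 10 hours and 14 minutes it is 1:13 AM (Jan 4) in Yangon.
Shift by the zone difference: 1:13 AM − 2:00 = 11:13 PM on Jan 3 in Anvik Crossing.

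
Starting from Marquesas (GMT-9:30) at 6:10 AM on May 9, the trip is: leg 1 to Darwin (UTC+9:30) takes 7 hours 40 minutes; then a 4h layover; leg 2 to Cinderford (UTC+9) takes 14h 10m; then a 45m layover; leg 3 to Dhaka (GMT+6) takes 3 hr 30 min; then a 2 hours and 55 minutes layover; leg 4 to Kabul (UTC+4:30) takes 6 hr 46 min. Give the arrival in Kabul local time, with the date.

11:56 AM on May 11

Convert departure to UTC: 6:10 AM + 9:30 = 3:40 PM UTC on May 9.
Add 7 hours 40 minutes leg 1 → 11:20 PM UTC.
Add 4 hours layover in Darwin → 3:20 AM UTC (May 10).
Add 14 hours and 10 minutes leg 2 → 5:30 PM UTC.
Add 45 minutes layover in Cinderford → 6:15 PM UTC.
Add 3 hours and 30 minutes leg 3 → 9:45 PM UTC.
Add 2 hours 55 minutes layover in Dhaka → 12:40 AM UTC (May 11).
Add 6 hours 46 minutes leg 4 → 7:26 AM UTC.
Kabul is UTC+4:30, so local arrival = 7:26 AM + 4:30 = 11:56 AM on May 11.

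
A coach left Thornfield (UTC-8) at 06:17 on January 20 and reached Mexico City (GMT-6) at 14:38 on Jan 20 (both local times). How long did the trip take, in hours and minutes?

6 hours 21 minutes

Mexico City is 2:00 ahead of Thornfield.
Clock-face elapsed time (ignoring zones) is 8 hours 21 minutes.
Actual elapsed = 8 hours 21 minutes − 2:00 = 6 hours 21 minutes.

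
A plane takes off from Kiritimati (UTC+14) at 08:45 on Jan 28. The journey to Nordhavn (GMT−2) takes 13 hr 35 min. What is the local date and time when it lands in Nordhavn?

Nordhavn is 16:00 behind Kiritimati.
After 13 hours 35 minutes it is 22:20 in Kiritimati.
Shift by the zone difference: 22:20 − 16:00 = 06:20 on Jan 28 in Nordhavn.

06:20 on January 28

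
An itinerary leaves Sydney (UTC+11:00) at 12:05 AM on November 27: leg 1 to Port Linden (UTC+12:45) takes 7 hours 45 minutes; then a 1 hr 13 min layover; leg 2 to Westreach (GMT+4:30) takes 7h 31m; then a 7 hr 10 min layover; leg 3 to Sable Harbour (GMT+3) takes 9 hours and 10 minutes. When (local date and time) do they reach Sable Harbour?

12:54 AM on November 28

Convert departure to UTC: 12:05 AM − 11:00 = 1:05 PM UTC on Nov 26.
Add 7 hours and 45 minutes leg 1 → 8:50 PM UTC.
Add 1 hour and 13 minutes layover in Port Linden → 10:03 PM UTC.
Add 7 hours and 31 minutes leg 2 → 5:34 AM UTC (Nov 27).
Add 7 hours and 10 minutes layover in Westreach → 12:44 PM UTC.
Add 9 hours 10 minutes leg 3 → 9:54 PM UTC.
Sable Harbour is UTC+3:00, so local arrival = 9:54 PM + 3:00 = 12:54 AM on Nov 28.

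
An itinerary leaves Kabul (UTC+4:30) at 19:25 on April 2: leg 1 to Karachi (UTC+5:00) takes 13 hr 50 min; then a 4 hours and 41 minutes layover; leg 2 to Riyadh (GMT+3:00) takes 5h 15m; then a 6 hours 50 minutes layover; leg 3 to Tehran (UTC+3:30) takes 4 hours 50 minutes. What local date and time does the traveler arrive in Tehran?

05:51 on Apr 4

Convert departure to UTC: 19:25 − 4:30 = 14:55 UTC on Apr 2.
Add 13 hours and 50 minutes leg 1 → 04:45 UTC (Apr 3).
Add 4 hours 41 minutes layover in Karachi → 09:26 UTC.
Add 5 hours 15 minutes leg 2 → 14:41 UTC.
Add 6 hours 50 minutes layover in Riyadh → 21:31 UTC.
Add 4 hours and 50 minutes leg 3 → 02:21 UTC (Apr 4).
Tehran is UTC+3:30, so local arrival = 02:21 + 3:30 = 05:51 on Apr 4.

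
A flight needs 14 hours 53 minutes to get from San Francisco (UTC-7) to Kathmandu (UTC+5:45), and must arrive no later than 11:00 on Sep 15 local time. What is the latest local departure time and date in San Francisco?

Target arrival in UTC: 11:00 − 5:45 = 05:15 on Sep 15.
Subtract 14 hours and 53 minutes → departure 14:22 UTC on Sep 14.
San Francisco is UTC−7:00: 14:22 − 7:00 = 07:22 on Sep 14.

07:22 on Sep 14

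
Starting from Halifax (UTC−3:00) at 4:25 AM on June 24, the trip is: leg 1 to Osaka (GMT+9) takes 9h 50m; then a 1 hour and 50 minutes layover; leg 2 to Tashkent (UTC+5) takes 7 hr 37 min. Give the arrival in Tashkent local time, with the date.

7:42 AM on June 25

Convert departure to UTC: 4:25 AM + 3:00 = 7:25 AM UTC on Jun 24.
Add 9 hours 50 minutes leg 1 → 5:15 PM UTC.
Add 1 hour and 50 minutes layover in Osaka → 7:05 PM UTC.
Add 7 hours 37 minutes leg 2 → 2:42 AM UTC (Jun 25).
Tashkent is UTC+5:00, so local arrival = 2:42 AM + 5:00 = 7:42 AM on Jun 25.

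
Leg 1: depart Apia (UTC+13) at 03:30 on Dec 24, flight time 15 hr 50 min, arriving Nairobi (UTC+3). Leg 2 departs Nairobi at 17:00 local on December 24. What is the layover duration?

Convert departure to UTC: 03:30 − 13:00 = 14:30 UTC on Dec 23.
Add 15 hours and 50 minutes flight time → 06:20 UTC (Dec 24).
Nairobi is UTC+3:00, so local arrival = 06:20 + 3:00 = 09:20 on Dec 24.
Layover = 17:00 − 09:20 = 7 hours 40 minutes.

7 hours 40 minutes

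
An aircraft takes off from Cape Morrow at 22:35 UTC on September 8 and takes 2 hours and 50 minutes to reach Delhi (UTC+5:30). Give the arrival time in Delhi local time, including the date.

06:55 on September 9

Departure is given in UTC: 22:35 on Sep 8.
Add 2 hours 50 minutes → 01:25 UTC (Sep 9).
Delhi is UTC+5:30: 01:25 + 5:30 = 06:55 on Sep 9.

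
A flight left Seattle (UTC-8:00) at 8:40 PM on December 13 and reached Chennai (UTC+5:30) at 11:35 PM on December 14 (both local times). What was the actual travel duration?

13 hours 25 minutes

Departure in UTC: 8:40 PM + 8:00 = 4:40 AM on Dec 14.
Arrival in UTC: 11:35 PM − 5:30 = 6:05 PM on Dec 14.
Elapsed = 6:05 PM − 4:40 AM = 13 hours 25 minutes.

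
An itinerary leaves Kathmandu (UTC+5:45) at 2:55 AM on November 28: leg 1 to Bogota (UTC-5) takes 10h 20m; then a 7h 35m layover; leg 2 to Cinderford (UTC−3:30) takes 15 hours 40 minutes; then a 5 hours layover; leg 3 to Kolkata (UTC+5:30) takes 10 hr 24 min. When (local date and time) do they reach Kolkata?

Convert departure to UTC: 2:55 AM − 5:45 = 9:10 PM UTC on Nov 27.
Add 10 hours and 20 minutes leg 1 → 7:30 AM UTC (Nov 28).
Add 7 hours 35 minutes layover in Bogota → 3:05 PM UTC.
Add 15 hours and 40 minutes leg 2 → 6:45 AM UTC (Nov 29).
Add 5 hours layover in Cinderford → 11:45 AM UTC.
Add 10 hours 24 minutes leg 3 → 10:09 PM UTC.
Kolkata is UTC+5:30, so local arrival = 10:09 PM + 5:30 = 3:39 AM on Nov 30.

3:39 AM on November 30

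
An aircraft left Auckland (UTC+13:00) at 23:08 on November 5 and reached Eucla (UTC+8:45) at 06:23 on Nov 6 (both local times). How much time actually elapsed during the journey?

Departure in UTC: 23:08 − 13:00 = 10:08 on Nov 5.
Arrival in UTC: 06:23 − 8:45 = 21:38 on Nov 5.
Elapsed = 21:38 − 10:08 = 11 hours 30 minutes.

11 hours 30 minutes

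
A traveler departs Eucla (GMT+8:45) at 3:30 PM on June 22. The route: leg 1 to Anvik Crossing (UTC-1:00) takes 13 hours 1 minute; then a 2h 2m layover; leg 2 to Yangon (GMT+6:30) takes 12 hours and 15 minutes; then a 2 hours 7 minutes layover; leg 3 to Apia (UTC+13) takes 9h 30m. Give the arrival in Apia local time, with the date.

10:40 AM on Jun 24

Convert departure to UTC: 3:30 PM − 8:45 = 6:45 AM UTC on Jun 22.
Add 13 hours and 1 minute leg 1 → 7:46 PM UTC.
Add 2 hours and 2 minutes layover in Anvik Crossing → 9:48 PM UTC.
Add 12 hours and 15 minutes leg 2 → 10:03 AM UTC (Jun 23).
Add 2 hours and 7 minutes layover in Yangon → 12:10 PM UTC.
Add 9 hours 30 minutes leg 3 → 9:40 PM UTC.
Apia is UTC+13:00, so local arrival = 9:40 PM + 13:00 = 10:40 AM on Jun 24.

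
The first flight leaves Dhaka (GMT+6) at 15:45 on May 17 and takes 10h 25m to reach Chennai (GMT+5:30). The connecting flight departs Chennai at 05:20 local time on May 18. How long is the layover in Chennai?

Convert departure to UTC: 15:45 − 6:00 = 09:45 UTC on May 17.
Add 10 hours 25 minutes flight time → 20:10 UTC.
Chennai is UTC+5:30, so local arrival = 20:10 + 5:30 = 01:40 on May 18.
Layover = 05:20 − 01:40 = 3 hours 40 minutes.

3 hours 40 minutes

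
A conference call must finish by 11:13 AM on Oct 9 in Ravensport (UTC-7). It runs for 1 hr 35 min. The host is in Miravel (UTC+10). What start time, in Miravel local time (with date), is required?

2:38 AM on October 10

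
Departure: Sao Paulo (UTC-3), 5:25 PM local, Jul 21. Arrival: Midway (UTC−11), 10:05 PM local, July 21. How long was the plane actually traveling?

Departure in UTC: 5:25 PM + 3:00 = 8:25 PM on Jul 21.
Arrival in UTC: 10:05 PM + 11:00 = 9:05 AM on Jul 22.
Elapsed = 9:05 AM − 8:25 PM (+1 day) = 12 hours 40 minutes.

12 hours 40 minutes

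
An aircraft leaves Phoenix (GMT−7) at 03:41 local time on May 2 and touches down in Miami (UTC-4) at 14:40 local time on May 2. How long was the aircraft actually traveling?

7 hours 59 minutes

Departure in UTC: 03:41 + 7:00 = 10:41 on May 2.
Arrival in UTC: 14:40 + 4:00 = 18:40 on May 2.
Elapsed = 18:40 − 10:41 = 7 hours 59 minutes.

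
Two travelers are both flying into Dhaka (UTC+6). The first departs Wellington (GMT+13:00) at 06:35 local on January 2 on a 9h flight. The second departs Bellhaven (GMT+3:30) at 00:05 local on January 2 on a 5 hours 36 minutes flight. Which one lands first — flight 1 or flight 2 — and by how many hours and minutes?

the second, by 24 minutes

Flight 1 in UTC: 06:35 − 13:00 = 17:35 on Jan 1.
+9 hours → arrive 02:35 UTC on Jan 2.
Flight 2 in UTC: 00:05 − 3:30 = 20:35 on Jan 1.
+5 hours and 36 minutes → arrive 02:11 UTC on Jan 2.
Flight 2 lands earlier by 24 minutes.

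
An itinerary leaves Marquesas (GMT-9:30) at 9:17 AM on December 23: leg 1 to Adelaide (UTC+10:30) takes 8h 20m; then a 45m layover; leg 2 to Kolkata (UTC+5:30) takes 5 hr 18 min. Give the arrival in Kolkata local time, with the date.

Convert departure to UTC: 9:17 AM + 9:30 = 6:47 PM UTC on Dec 23.
Add 8 hours 20 minutes leg 1 → 3:07 AM UTC (Dec 24).
Add 45 minutes layover in Adelaide → 3:52 AM UTC.
Add 5 hours and 18 minutes leg 2 → 9:10 AM UTC.
Kolkata is UTC+5:30, so local arrival = 9:10 AM + 5:30 = 2:40 PM on Dec 24.

2:40 PM on Dec 24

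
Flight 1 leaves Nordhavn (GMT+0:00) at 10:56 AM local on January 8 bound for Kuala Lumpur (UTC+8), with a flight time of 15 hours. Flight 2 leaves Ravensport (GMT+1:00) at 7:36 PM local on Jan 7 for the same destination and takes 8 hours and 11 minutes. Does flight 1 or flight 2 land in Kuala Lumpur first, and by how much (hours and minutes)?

the second, by 23 hours 9 minutes

Flight 1 departs at 10:56 AM UTC (Jan 8).
+15 hours → arrive 1:56 AM UTC on Jan 9.
Flight 2 in UTC: 7:36 PM − 1:00 = 6:36 PM on Jan 7.
+8 hours and 11 minutes → arrive 2:47 AM UTC on Jan 8.
Flight 2 lands earlier by 23 hours 9 minutes.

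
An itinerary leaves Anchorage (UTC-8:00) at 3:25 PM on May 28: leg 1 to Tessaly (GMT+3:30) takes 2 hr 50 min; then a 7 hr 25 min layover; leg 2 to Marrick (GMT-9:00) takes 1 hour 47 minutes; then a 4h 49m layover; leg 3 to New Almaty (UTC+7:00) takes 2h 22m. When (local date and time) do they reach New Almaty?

Convert departure to UTC: 3:25 PM + 8:00 = 11:25 PM UTC on May 28.
Add 2 hours and 50 minutes leg 1 → 2:15 AM UTC (May 29).
Add 7 hours and 25 minutes layover in Tessaly → 9:40 AM UTC.
Add 1 hour and 47 minutes leg 2 → 11:27 AM UTC.
Add 4 hours and 49 minutes layover in Marrick → 4:16 PM UTC.
Add 2 hours 22 minutes leg 3 → 6:38 PM UTC.
New Almaty is UTC+7:00, so local arrival = 6:38 PM + 7:00 = 1:38 AM on May 30.

1:38 AM on May 30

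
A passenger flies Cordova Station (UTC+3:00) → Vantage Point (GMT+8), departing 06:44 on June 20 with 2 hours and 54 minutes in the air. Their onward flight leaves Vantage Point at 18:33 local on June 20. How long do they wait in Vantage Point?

Convert departure to UTC: 06:44 − 3:00 = 03:44 UTC on Jun 20.
Add 2 hours and 54 minutes flight time → 06:38 UTC.
Vantage Point is UTC+8:00, so local arrival = 06:38 + 8:00 = 14:38 on Jun 20.
Layover = 18:33 − 14:38 = 3 hours 55 minutes.

3 hours 55 minutes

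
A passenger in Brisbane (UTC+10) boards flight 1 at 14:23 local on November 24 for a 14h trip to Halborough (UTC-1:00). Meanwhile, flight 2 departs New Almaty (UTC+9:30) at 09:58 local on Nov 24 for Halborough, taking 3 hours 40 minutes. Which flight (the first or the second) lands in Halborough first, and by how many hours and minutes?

the second, by 14 hours 15 minutes

Flight 1 in UTC: 14:23 − 10:00 = 04:23 on Nov 24.
+14 hours → arrive 18:23 UTC on Nov 24.
Flight 2 in UTC: 09:58 − 9:30 = 00:28 on Nov 24.
+3 hours 40 minutes → arrive 04:08 UTC on Nov 24.
Flight 2 lands earlier by 14 hours 15 minutes.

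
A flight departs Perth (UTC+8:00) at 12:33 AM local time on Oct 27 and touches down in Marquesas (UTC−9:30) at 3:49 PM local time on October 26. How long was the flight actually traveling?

8 hours 46 minutes

Departure in UTC: 12:33 AM − 8:00 = 4:33 PM on Oct 26.
Arrival in UTC: 3:49 PM + 9:30 = 1:19 AM on Oct 27.
Elapsed = 1:19 AM − 4:33 PM (+1 day) = 8 hours 46 minutes.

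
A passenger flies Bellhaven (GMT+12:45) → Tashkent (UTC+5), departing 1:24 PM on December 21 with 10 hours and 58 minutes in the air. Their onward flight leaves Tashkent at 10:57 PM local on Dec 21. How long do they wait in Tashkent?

Convert departure to UTC: 1:24 PM − 12:45 = 12:39 AM UTC on Dec 21.
Add 10 hours and 58 minutes flight time → 11:37 AM UTC.
Tashkent is UTC+5:00, so local arrival = 11:37 AM + 5:00 = 4:37 PM on Dec 21.
Layover = 10:57 PM − 4:37 PM = 6 hours 20 minutes.

6 hours 20 minutes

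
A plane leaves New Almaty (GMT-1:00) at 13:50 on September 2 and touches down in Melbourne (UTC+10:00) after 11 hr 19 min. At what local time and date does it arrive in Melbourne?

Convert departure to UTC: 13:50 + 1:00 = 14:50 UTC on Sep 2.
Add 11 hours 19 minutes travel time → 02:09 UTC (Sep 3).
Melbourne is UTC+10:00, so local arrival = 02:09 + 10:00 = 12:09 on Sep 3.

12:09 on Sep 3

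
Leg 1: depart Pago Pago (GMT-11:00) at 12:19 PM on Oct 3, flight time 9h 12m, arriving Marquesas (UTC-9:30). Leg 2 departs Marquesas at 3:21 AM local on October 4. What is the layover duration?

4 hours 20 minutes

Convert departure to UTC: 12:19 PM + 11:00 = 11:19 PM UTC on Oct 3.
Add 9 hours and 12 minutes flight time → 8:31 AM UTC (Oct 4).
Marquesas is UTC−9:30, so local arrival = 8:31 AM − 9:30 = 11:01 PM on Oct 3.
Layover = 3:21 AM − 11:01 PM (+1 day) = 4 hours 20 minutes.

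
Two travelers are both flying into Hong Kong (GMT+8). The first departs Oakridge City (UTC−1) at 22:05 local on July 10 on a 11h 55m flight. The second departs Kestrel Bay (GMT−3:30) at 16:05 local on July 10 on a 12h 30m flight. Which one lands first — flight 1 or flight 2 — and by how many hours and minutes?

the second, by 2 hours 55 minutes

Flight 1 in UTC: 22:05 + 1:00 = 23:05 on Jul 10.
+11 hours 55 minutes → arrive 11:00 UTC on Jul 11.
Flight 2 in UTC: 16:05 + 3:30 = 19:35 on Jul 10.
+12 hours and 30 minutes → arrive 08:05 UTC on Jul 11.
Flight 2 lands earlier by 2 hours 55 minutes.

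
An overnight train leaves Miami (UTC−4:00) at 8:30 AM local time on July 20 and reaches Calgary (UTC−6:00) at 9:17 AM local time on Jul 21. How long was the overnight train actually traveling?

Departure in UTC: 8:30 AM + 4:00 = 12:30 PM on Jul 20.
Arrival in UTC: 9:17 AM + 6:00 = 3:17 PM on Jul 21.
Elapsed = 3:17 PM − 12:30 PM (+1 day) = 26 hours 47 minutes.

26 hours 47 minutes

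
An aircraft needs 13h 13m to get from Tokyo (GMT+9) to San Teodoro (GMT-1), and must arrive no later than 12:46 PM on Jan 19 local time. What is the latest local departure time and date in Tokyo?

Target arrival in UTC: 12:46 PM + 1:00 = 1:46 PM on Jan 19.
Subtract 13 hours 13 minutes → departure 12:33 AM UTC on Jan 19.
Tokyo is UTC+9:00: 12:33 AM + 9:00 = 9:33 AM on Jan 19.

9:33 AM on January 19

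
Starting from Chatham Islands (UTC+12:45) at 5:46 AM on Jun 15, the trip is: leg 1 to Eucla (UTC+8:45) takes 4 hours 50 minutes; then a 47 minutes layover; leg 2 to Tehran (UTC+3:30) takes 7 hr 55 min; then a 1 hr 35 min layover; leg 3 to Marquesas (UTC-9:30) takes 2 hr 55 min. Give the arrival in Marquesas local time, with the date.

Convert departure to UTC: 5:46 AM − 12:45 = 5:01 PM UTC on Jun 14.
Add 4 hours 50 minutes leg 1 → 9:51 PM UTC.
Add 47 minutes layover in Eucla → 10:38 PM UTC.
Add 7 hours 55 minutes leg 2 → 6:33 AM UTC (Jun 15).
Add 1 hour 35 minutes layover in Tehran → 8:08 AM UTC.
Add 2 hours 55 minutes leg 3 → 11:03 AM UTC.
Marquesas is UTC−9:30, so local arrival = 11:03 AM − 9:30 = 1:33 AM on Jun 15.

1:33 AM on June 15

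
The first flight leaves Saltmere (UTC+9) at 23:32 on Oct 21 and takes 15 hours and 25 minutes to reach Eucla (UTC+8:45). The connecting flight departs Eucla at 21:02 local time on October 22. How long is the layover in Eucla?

Convert departure to UTC: 23:32 − 9:00 = 14:32 UTC on Oct 21.
Add 15 hours 25 minutes flight time → 05:57 UTC (Oct 22).
Eucla is UTC+8:45, so local arrival = 05:57 + 8:45 = 14:42 on Oct 22.
Layover = 21:02 − 14:42 = 6 hours 20 minutes.

6 hours 20 minutes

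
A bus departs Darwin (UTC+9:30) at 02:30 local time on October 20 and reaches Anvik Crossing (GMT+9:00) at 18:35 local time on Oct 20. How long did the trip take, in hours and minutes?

16 hours 35 minutes

Anvik Crossing is 0:30 behind Darwin.
Clock-face elapsed time (ignoring zones) is 16 hours 5 minutes.
Actual elapsed = 16 hours 5 minutes + 0:30 = 16 hours 35 minutes.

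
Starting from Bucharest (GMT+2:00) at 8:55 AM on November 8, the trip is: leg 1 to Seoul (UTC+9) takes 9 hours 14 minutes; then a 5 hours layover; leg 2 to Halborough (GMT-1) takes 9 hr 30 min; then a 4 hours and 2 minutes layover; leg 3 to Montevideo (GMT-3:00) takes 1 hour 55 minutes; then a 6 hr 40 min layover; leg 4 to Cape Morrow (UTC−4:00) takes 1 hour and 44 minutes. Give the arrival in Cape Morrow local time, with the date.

5:00 PM on November 9

Convert departure to UTC: 8:55 AM − 2:00 = 6:55 AM UTC on Nov 8.
Add 9 hours 14 minutes leg 1 → 4:09 PM UTC.
Add 5 hours layover in Seoul → 9:09 PM UTC.
Add 9 hours 30 minutes leg 2 → 6:39 AM UTC (Nov 9).
Add 4 hours and 2 minutes layover in Halborough → 10:41 AM UTC.
Add 1 hour 55 minutes leg 3 → 12:36 PM UTC.
Add 6 hours 40 minutes layover in Montevideo → 7:16 PM UTC.
Add 1 hour and 44 minutes leg 4 → 9:00 PM UTC.
Cape Morrow is UTC−4:00, so local arrival = 9:00 PM − 4:00 = 5:00 PM on Nov 9.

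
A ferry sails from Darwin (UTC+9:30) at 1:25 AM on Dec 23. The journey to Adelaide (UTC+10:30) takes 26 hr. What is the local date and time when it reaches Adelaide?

4:25 AM on December 24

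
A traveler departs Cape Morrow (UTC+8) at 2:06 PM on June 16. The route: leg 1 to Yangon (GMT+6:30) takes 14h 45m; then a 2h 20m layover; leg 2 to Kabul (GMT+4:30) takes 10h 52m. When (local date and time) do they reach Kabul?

2:33 PM on June 17

Convert departure to UTC: 2:06 PM − 8:00 = 6:06 AM UTC on Jun 16.
Add 14 hours and 45 minutes leg 1 → 8:51 PM UTC.
Add 2 hours 20 minutes layover in Yangon → 11:11 PM UTC.
Add 10 hours 52 minutes leg 2 → 10:03 AM UTC (Jun 17).
Kabul is UTC+4:30, so local arrival = 10:03 AM + 4:30 = 2:33 PM on Jun 17.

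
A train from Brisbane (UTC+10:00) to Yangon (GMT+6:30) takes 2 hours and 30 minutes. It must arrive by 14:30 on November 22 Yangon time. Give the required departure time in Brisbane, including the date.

15:30 on November 22

Target arrival in UTC: 14:30 − 6:30 = 08:00 on Nov 22.
Subtract 2 hours 30 minutes → departure 05:30 UTC on Nov 22.
Brisbane is UTC+10:00: 05:30 + 10:00 = 15:30 on Nov 22.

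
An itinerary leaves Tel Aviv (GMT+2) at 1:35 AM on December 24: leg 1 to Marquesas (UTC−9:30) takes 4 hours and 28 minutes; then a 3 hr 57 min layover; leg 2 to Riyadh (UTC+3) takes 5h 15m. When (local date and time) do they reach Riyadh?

Convert departure to UTC: 1:35 AM − 2:00 = 11:35 PM UTC on Dec 23.
Add 4 hours and 28 minutes leg 1 → 4:03 AM UTC (Dec 24).
Add 3 hours and 57 minutes layover in Marquesas → 8:00 AM UTC.
Add 5 hours 15 minutes leg 2 → 1:15 PM UTC.
Riyadh is UTC+3:00, so local arrival = 1:15 PM + 3:00 = 4:15 PM on Dec 24.

4:15 PM on Dec 24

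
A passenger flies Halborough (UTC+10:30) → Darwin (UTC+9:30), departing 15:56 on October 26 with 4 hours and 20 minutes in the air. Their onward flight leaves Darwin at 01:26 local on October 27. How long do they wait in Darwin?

6 hours 10 minutes

Convert departure to UTC: 15:56 − 10:30 = 05:26 UTC on Oct 26.
Add 4 hours and 20 minutes flight time → 09:46 UTC.
Darwin is UTC+9:30, so local arrival = 09:46 + 9:30 = 19:16 on Oct 26.
Layover = 01:26 − 19:16 (+1 day) = 6 hours 10 minutes.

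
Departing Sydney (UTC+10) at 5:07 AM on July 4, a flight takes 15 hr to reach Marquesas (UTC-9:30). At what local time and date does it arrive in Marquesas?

Convert departure to UTC: 5:07 AM − 10:00 = 7:07 PM UTC on Jul 3.
Add 15 hours travel time → 10:07 AM UTC (Jul 4).
Marquesas is UTC−9:30, so local arrival = 10:07 AM − 9:30 = 12:37 AM on Jul 4.

12:37 AM on July 4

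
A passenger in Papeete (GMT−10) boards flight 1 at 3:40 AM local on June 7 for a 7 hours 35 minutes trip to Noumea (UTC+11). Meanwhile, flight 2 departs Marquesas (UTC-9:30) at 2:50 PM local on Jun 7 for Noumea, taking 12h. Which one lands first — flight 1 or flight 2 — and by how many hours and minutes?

Flight 1 in UTC: 3:40 AM + 10:00 = 1:40 PM on Jun 7.
+7 hours 35 minutes → arrive 9:15 PM UTC on Jun 7.
Flight 2 in UTC: 2:50 PM + 9:30 = 12:20 AM on Jun 8.
+12 hours → arrive 12:20 PM UTC on Jun 8.
Flight 1 lands earlier by 15 hours 5 minutes.

the first, by 15 hours 5 minutes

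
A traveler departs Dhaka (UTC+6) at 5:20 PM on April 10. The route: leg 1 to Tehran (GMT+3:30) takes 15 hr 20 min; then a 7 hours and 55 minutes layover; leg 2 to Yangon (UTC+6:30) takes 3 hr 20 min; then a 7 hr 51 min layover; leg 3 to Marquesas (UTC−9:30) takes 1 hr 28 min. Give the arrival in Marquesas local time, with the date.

Convert departure to UTC: 5:20 PM − 6:00 = 11:20 AM UTC on Apr 10.
Add 15 hours and 20 minutes leg 1 → 2:40 AM UTC (Apr 11).
Add 7 hours and 55 minutes layover in Tehran → 10:35 AM UTC.
Add 3 hours and 20 minutes leg 2 → 1:55 PM UTC.
Add 7 hours and 51 minutes layover in Yangon → 9:46 PM UTC.
Add 1 hour 28 minutes leg 3 → 11:14 PM UTC.
Marquesas is UTC−9:30, so local arrival = 11:14 PM − 9:30 = 1:44 PM on Apr 11.

1:44 PM on April 11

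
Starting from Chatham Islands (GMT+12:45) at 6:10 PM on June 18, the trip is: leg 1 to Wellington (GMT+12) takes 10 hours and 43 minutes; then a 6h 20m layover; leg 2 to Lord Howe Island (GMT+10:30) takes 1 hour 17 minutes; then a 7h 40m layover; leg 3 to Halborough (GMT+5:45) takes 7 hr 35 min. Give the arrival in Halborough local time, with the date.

Convert departure to UTC: 6:10 PM − 12:45 = 5:25 AM UTC on Jun 18.
Add 10 hours and 43 minutes leg 1 → 4:08 PM UTC.
Add 6 hours 20 minutes layover in Wellington → 10:28 PM UTC.
Add 1 hour and 17 minutes leg 2 → 11:45 PM UTC.
Add 7 hours and 40 minutes layover in Lord Howe Island → 7:25 AM UTC (Jun 19).
Add 7 hours 35 minutes leg 3 → 3:00 PM UTC.
Halborough is UTC+5:45, so local arrival = 3:00 PM + 5:45 = 8:45 PM on Jun 19.

8:45 PM on Jun 19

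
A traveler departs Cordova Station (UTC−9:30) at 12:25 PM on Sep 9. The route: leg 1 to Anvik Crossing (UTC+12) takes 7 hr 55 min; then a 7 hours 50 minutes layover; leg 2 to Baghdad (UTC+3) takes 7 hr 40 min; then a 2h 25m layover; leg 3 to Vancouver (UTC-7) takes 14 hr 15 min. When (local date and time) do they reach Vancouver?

7:00 AM on September 11

Convert departure to UTC: 12:25 PM + 9:30 = 9:55 PM UTC on Sep 9.
Add 7 hours 55 minutes leg 1 → 5:50 AM UTC (Sep 10).
Add 7 hours and 50 minutes layover in Anvik Crossing → 1:40 PM UTC.
Add 7 hours 40 minutes leg 2 → 9:20 PM UTC.
Add 2 hours and 25 minutes layover in Baghdad → 11:45 PM UTC.
Add 14 hours and 15 minutes leg 3 → 2:00 PM UTC (Sep 11).
Vancouver is UTC−7:00, so local arrival = 2:00 PM − 7:00 = 7:00 AM on Sep 11.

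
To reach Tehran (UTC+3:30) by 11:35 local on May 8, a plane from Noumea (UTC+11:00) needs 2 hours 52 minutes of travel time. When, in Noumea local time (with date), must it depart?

16:13 on May 8

Target arrival in UTC: 11:35 − 3:30 = 08:05 on May 8.
Subtract 2 hours 52 minutes → departure 05:13 UTC on May 8.
Noumea is UTC+11:00: 05:13 + 11:00 = 16:13 on May 8.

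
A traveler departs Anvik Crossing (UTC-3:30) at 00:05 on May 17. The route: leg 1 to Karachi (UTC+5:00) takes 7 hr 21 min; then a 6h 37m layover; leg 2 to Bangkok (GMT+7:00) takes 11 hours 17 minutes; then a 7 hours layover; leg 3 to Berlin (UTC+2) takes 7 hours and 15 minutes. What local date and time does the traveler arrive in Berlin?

21:05 on May 18

Convert departure to UTC: 00:05 + 3:30 = 03:35 UTC on May 17.
Add 7 hours 21 minutes leg 1 → 10:56 UTC.
Add 6 hours 37 minutes layover in Karachi → 17:33 UTC.
Add 11 hours and 17 minutes leg 2 → 04:50 UTC (May 18).
Add 7 hours layover in Bangkok → 11:50 UTC.
Add 7 hours 15 minutes leg 3 → 19:05 UTC.
Berlin is UTC+2:00, so local arrival = 19:05 + 2:00 = 21:05 on May 18.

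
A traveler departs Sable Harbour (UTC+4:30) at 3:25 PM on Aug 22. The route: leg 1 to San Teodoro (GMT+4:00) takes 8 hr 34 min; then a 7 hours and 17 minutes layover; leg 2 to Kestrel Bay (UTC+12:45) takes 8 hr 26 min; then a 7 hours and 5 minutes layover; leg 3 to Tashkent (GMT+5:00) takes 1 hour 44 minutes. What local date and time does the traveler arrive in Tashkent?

Convert departure to UTC: 3:25 PM − 4:30 = 10:55 AM UTC on Aug 22.
Add 8 hours 34 minutes leg 1 → 7:29 PM UTC.
Add 7 hours and 17 minutes layover in San Teodoro → 2:46 AM UTC (Aug 23).
Add 8 hours 26 minutes leg 2 → 11:12 AM UTC.
Add 7 hours and 5 minutes layover in Kestrel Bay → 6:17 PM UTC.
Add 1 hour and 44 minutes leg 3 → 8:01 PM UTC.
Tashkent is UTC+5:00, so local arrival = 8:01 PM + 5:00 = 1:01 AM on Aug 24.

1:01 AM on August 24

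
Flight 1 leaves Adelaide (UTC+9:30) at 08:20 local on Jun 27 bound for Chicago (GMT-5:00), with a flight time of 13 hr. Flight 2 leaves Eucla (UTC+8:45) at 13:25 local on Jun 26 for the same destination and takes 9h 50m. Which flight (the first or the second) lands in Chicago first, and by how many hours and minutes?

the second, by 21 hours 20 minutes

Flight 1 in UTC: 08:20 − 9:30 = 22:50 on Jun 26.
+13 hours → arrive 11:50 UTC on Jun 27.
Flight 2 in UTC: 13:25 − 8:45 = 04:40 on Jun 26.
+9 hours 50 minutes → arrive 14:30 UTC on Jun 26.
Flight 2 lands earlier by 21 hours 20 minutes.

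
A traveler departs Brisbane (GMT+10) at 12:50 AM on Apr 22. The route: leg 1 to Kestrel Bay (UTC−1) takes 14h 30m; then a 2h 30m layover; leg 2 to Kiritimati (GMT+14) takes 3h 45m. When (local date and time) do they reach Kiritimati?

1:35 AM on Apr 23

Convert departure to UTC: 12:50 AM − 10:00 = 2:50 PM UTC on Apr 21.
Add 14 hours and 30 minutes leg 1 → 5:20 AM UTC (Apr 22).
Add 2 hours 30 minutes layover in Kestrel Bay → 7:50 AM UTC.
Add 3 hours and 45 minutes leg 2 → 11:35 AM UTC.
Kiritimati is UTC+14:00, so local arrival = 11:35 AM + 14:00 = 1:35 AM on Apr 23.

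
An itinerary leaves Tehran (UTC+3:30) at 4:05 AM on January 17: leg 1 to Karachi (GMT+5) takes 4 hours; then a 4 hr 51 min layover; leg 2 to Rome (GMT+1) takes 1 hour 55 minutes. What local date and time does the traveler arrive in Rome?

Convert departure to UTC: 4:05 AM − 3:30 = 12:35 AM UTC on Jan 17.
Add 4 hours leg 1 → 4:35 AM UTC.
Add 4 hours 51 minutes layover in Karachi → 9:26 AM UTC.
Add 1 hour 55 minutes leg 2 → 11:21 AM UTC.
Rome is UTC+1:00, so local arrival = 11:21 AM + 1:00 = 12:21 PM on Jan 17.

12:21 PM on Jan 17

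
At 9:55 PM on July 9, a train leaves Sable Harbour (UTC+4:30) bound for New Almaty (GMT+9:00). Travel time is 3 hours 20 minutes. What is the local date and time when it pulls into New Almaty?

New Almaty is 4:30 ahead of Sable Harbour.
After 3 hours and 20 minutes it is 1:15 AM (Jul 10) in Sable Harbour.
Shift by the zone difference: 1:15 AM + 4:30 = 5:45 AM on Jul 10 in New Almaty.

5:45 AM on Jul 10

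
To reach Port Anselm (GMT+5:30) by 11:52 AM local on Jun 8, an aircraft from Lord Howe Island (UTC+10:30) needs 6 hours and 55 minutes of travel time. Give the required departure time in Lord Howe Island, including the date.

9:57 AM on June 8

Target arrival in UTC: 11:52 AM − 5:30 = 6:22 AM on Jun 8.
Subtract 6 hours 55 minutes → departure 11:27 PM UTC on Jun 7.
Lord Howe Island is UTC+10:30: 11:27 PM + 10:30 = 9:57 AM on Jun 8.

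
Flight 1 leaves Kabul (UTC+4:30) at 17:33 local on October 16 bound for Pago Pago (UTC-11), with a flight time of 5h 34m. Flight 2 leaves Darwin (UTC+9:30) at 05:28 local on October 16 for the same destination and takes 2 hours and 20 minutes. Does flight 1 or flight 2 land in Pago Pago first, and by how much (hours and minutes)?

the second, by 20 hours 19 minutes

Flight 1 in UTC: 17:33 − 4:30 = 13:03 on Oct 16.
+5 hours 34 minutes → arrive 18:37 UTC on Oct 16.
Flight 2 in UTC: 05:28 − 9:30 = 19:58 on Oct 15.
+2 hours and 20 minutes → arrive 22:18 UTC on Oct 15.
Flight 2 lands earlier by 20 hours 19 minutes.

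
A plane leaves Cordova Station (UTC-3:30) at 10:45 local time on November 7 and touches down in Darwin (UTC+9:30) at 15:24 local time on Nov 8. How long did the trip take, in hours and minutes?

Departure in UTC: 10:45 + 3:30 = 14:15 on Nov 7.
Arrival in UTC: 15:24 − 9:30 = 05:54 on Nov 8.
Elapsed = 05:54 − 14:15 (+1 day) = 15 hours 39 minutes.

15 hours 39 minutes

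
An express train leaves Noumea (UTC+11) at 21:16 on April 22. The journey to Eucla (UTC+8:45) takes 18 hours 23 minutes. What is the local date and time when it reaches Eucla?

13:24 on Apr 23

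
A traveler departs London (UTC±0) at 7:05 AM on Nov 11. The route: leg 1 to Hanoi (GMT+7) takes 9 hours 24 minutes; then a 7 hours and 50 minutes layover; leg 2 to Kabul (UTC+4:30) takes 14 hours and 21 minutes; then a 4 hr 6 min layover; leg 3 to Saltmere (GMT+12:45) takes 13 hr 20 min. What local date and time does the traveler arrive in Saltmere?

8:51 PM on Nov 13

London is at UTC+0, so departure is already 7:05 AM UTC on Nov 11.
Add 9 hours and 24 minutes leg 1 → 4:29 PM UTC.
Add 7 hours and 50 minutes layover in Hanoi → 12:19 AM UTC (Nov 12).
Add 14 hours 21 minutes leg 2 → 2:40 PM UTC.
Add 4 hours 6 minutes layover in Kabul → 6:46 PM UTC.
Add 13 hours and 20 minutes leg 3 → 8:06 AM UTC (Nov 13).
Saltmere is UTC+12:45, so local arrival = 8:06 AM + 12:45 = 8:51 PM on Nov 13.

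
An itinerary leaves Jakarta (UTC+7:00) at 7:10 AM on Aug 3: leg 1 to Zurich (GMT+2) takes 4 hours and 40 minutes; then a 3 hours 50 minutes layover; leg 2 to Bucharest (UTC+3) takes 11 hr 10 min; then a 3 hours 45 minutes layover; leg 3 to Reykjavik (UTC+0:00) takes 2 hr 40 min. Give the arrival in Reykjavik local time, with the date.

2:15 AM on Aug 4

Convert departure to UTC: 7:10 AM − 7:00 = 12:10 AM UTC on Aug 3.
Add 4 hours 40 minutes leg 1 → 4:50 AM UTC.
Add 3 hours and 50 minutes layover in Zurich → 8:40 AM UTC.
Add 11 hours and 10 minutes leg 2 → 7:50 PM UTC.
Add 3 hours 45 minutes layover in Bucharest → 11:35 PM UTC.
Add 2 hours 40 minutes leg 3 → 2:15 AM UTC (Aug 4).
Reykjavik is UTC+0, so local arrival is the same: 2:15 AM on Aug 4.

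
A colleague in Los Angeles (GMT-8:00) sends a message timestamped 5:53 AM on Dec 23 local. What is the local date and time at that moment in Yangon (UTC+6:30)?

8:23 PM on Dec 23

In UTC: 5:53 AM + 8:00 = 1:53 PM on Dec 23.
Yangon is UTC+6:30: 1:53 PM + 6:30 = 8:23 PM on Dec 23.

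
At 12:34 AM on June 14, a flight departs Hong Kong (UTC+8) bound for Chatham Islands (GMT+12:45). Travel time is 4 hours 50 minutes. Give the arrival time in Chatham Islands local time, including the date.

Chatham Islands is 4:45 ahead of Hong Kong.
After 4 hours 50 minutes it is 5:24 AM in Hong Kong.
Shift by the zone difference: 5:24 AM + 4:45 = 10:09 AM on Jun 14 in Chatham Islands.

10:09 AM on June 14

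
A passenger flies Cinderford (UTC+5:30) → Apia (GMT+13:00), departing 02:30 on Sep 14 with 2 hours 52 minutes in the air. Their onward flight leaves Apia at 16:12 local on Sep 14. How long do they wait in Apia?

3 hours 20 minutes

Convert departure to UTC: 02:30 − 5:30 = 21:00 UTC on Sep 13.
Add 2 hours and 52 minutes flight time → 23:52 UTC.
Apia is UTC+13:00, so local arrival = 23:52 + 13:00 = 12:52 on Sep 14.
Layover = 16:12 − 12:52 = 3 hours 20 minutes.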